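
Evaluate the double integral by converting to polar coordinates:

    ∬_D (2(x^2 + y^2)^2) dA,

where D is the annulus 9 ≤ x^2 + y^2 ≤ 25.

The region D is 3 ≤ r ≤ 5, 0 ≤ θ ≤ 2π in polar coordinates, where x = r cos(θ), y = r sin(θ), and dA = r dr dθ.

Under the substitution, the integrand becomes 2r^4, so

    ∬_D (2(x^2 + y^2)^2) dA = ∫_{0}^{2π} ∫_{3}^{5} (2r^4) · r dr dθ.

Inner integral (in r): ∫_{3}^{5} (2r^4) · r dr = 14896/3.

Outer integral (in θ): ∫_{0}^{2π} (14896/3) dθ = 29792π/3.

Therefore ∬_D (2(x^2 + y^2)^2) dA = 29792π/3.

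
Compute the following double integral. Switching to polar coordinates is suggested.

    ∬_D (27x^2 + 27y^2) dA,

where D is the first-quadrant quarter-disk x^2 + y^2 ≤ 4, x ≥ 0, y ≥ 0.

The region D is 0 ≤ r ≤ 2, 0 ≤ θ ≤ π/2 in polar coordinates, where x = r cos(θ), y = r sin(θ), and dA = r dr dθ.

Under the substitution, the integrand becomes 27r^2, so

    ∬_D (27x^2 + 27y^2) dA = ∫_{0}^{π/2} ∫_{0}^{2} (27r^2) · r dr dθ.

Inner integral (in r): ∫_{0}^{2} (27r^2) · r dr = 108.

Outer integral (in θ): ∫_{0}^{π/2} (108) dθ = 54π.

Therefore ∬_D (27x^2 + 27y^2) dA = 54π.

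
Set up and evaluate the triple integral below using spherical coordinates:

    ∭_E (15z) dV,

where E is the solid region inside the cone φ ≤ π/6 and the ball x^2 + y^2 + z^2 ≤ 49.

In spherical coordinates, x = ρ sin(φ) cos(θ), y = ρ sin(φ) sin(θ), z = ρ cos(φ), and dV = ρ^2 sin(φ) dρ dφ dθ.

The integrand becomes 15ρ cos(φ), so

    ∭_E (15z) dV = ∫_{0}^{2π} ∫_{0}^{π/6} ∫_{0}^{7} (15ρ cos(φ)) · ρ^2 sin(φ) dρ dφ dθ.

Inner (ρ): 36015sin(2φ)/8.
Middle (φ): 36015/32.
Outer (θ): 36015π/16.

Therefore the triple integral equals 36015π/16.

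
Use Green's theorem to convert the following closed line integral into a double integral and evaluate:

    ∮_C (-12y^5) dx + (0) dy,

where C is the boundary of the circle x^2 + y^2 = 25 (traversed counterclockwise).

Green's theorem converts the closed line integral into a double integral over the enclosed region D:

    ∮_C P dx + Q dy = ∬_D (∂Q/∂x - ∂P/∂y) dA.

Here P = -12y^5, Q = 0, so

    ∂Q/∂x = 0,    ∂P/∂y = -60y^4,
    ∂Q/∂x - ∂P/∂y = 60y^4.

D is the region x^2 + y^2 ≤ 25. Evaluating the double integral:

In polar coordinates (x = r cos θ, y = r sin θ, dA = r dr dθ) the integrand becomes 60r^4sin(θ)^4, so

    ∬_D (60y^4) dA = ∫_0^{2π} ∫_0^{5} (60r^4sin(θ)^4) · r dr dθ.

Inner (r from 0 to 5): 156250sin(θ)^4.
Outer (θ from 0 to 2π): 234375π/2.

Therefore ∮_C P dx + Q dy = 234375π/2.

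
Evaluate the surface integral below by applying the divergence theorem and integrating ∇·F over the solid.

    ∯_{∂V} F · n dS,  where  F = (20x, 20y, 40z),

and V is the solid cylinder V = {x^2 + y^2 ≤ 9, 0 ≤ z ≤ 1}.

By the divergence theorem,

    ∯_{∂V} F · n dS = ∭_V (∇ · F) dV.

Compute the divergence:
    ∇ · F = ∂F_x/∂x + ∂F_y/∂y + ∂F_z/∂z = 20 + 20 + 40 = 80.

In cylindrical coordinates, x = r cos(θ), y = r sin(θ), z = z, dV = r dr dθ dz, with 0 ≤ r ≤ 3, 0 ≤ θ ≤ 2π, 0 ≤ z ≤ 1.

The integrand, after substitution and multiplying by the volume element, becomes (80) · r, so

    ∭_V (∇·F) dV = ∫_0^{2π} ∫_0^{3} ∫_0^{1} (80) · r dz dr dθ.

Inner (z from 0 to 1): 80r.
Middle (r from 0 to 3): 360.
Outer (θ from 0 to 2π): 720π.

Therefore ∯_{∂V} F · n dS = 720π.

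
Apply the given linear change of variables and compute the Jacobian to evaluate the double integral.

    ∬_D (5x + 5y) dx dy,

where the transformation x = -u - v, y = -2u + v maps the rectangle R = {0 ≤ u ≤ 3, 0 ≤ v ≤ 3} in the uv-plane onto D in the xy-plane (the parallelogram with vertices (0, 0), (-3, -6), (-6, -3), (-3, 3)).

Compute the Jacobian determinant of (x, y) with respect to (u, v):

    ∂(x,y)/∂(u,v) = | -1  -1 | = (-1)(1) - (-1)(-2) = -3.
                   | -2  1 |

Its absolute value is |J| = 3 (the area scaling factor).

Substituting x = -u - v, y = -2u + v into the integrand,

    5x + 5y → -15u,

so the integral becomes

    ∬_R (-15u) · |J| du dv = ∫_0^3 ∫_0^3 (-45u) dv du.

Inner (v): -135u.
Outer (u): -1215/2.

Therefore ∬_D (5x + 5y) dx dy = -1215/2.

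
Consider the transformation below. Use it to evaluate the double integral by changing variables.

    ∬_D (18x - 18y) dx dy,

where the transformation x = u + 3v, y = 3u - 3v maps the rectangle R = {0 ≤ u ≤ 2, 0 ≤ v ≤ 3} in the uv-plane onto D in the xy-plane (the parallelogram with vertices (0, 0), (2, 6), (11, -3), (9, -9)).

Compute the Jacobian determinant of (x, y) with respect to (u, v):

    ∂(x,y)/∂(u,v) = | 1  3 | = (1)(-3) - (3)(3) = -12.
                   | 3  -3 |

Its absolute value is |J| = 12 (the area scaling factor).

Substituting x = u + 3v, y = 3u - 3v into the integrand,

    18x - 18y → -36u + 108v,

so the integral becomes

    ∬_R (-36u + 108v) · |J| du dv = ∫_0^2 ∫_0^3 (-432u + 1296v) dv du.

Inner (v): 5832 - 1296u.
Outer (u): 9072.

Therefore ∬_D (18x - 18y) dx dy = 9072.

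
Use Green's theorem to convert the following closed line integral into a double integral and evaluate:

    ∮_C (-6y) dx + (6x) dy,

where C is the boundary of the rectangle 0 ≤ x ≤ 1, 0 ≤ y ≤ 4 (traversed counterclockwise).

Green's theorem converts the closed line integral into a double integral over the enclosed region D:

    ∮_C P dx + Q dy = ∬_D (∂Q/∂x - ∂P/∂y) dA.

Here P = -6y, Q = 6x, so

    ∂Q/∂x = 6,    ∂P/∂y = -6,
    ∂Q/∂x - ∂P/∂y = 12.

D is the region 0 ≤ x ≤ 1, 0 ≤ y ≤ 4. Evaluating the double integral:

    ∬_D (12) dA = ∫_0^{1} ∫_0^{4} (12) dy dx.

Inner (y from 0 to 4): 48.
Outer (x from 0 to 1): 48.

Therefore ∮_C P dx + Q dy = 48.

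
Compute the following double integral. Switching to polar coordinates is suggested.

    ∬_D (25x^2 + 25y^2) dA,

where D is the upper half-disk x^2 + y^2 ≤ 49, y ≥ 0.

The region D is 0 ≤ r ≤ 7, 0 ≤ θ ≤ π in polar coordinates, where x = r cos(θ), y = r sin(θ), and dA = r dr dθ.

Under the substitution, the integrand becomes 25r^2, so

    ∬_D (25x^2 + 25y^2) dA = ∫_{0}^{π} ∫_{0}^{7} (25r^2) · r dr dθ.

Inner integral (in r): ∫_{0}^{7} (25r^2) · r dr = 60025/4.

Outer integral (in θ): ∫_{0}^{π} (60025/4) dθ = 60025π/4.

Therefore ∬_D (25x^2 + 25y^2) dA = 60025π/4.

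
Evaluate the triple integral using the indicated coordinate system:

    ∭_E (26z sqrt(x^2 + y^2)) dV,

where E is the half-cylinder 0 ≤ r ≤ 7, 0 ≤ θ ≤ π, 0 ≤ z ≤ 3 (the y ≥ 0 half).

In cylindrical coordinates, x = r cos(θ), y = r sin(θ), z = z, and dV = r dr dθ dz.

The integrand becomes 26r z, so

    ∭_E (26z sqrt(x^2 + y^2)) dV = ∫_{0}^{π} ∫_{0}^{7} ∫_{0}^{3} (26r z) · r dz dr dθ.

Inner (z): 117r^2.
Middle (r from 0 to 7): 13377.
Outer (θ): 13377π.

Therefore the triple integral equals 13377π.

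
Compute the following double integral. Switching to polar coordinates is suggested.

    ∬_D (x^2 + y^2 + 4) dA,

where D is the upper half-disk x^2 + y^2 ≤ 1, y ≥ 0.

The region D is 0 ≤ r ≤ 1, 0 ≤ θ ≤ π in polar coordinates, where x = r cos(θ), y = r sin(θ), and dA = r dr dθ.

Under the substitution, the integrand becomes r^2 + 4, so

    ∬_D (x^2 + y^2 + 4) dA = ∫_{0}^{π} ∫_{0}^{1} (r^2 + 4) · r dr dθ.

Inner integral (in r): ∫_{0}^{1} (r^2 + 4) · r dr = 9/4.

Outer integral (in θ): ∫_{0}^{π} (9/4) dθ = 9π/4.

Therefore ∬_D (x^2 + y^2 + 4) dA = 9π/4.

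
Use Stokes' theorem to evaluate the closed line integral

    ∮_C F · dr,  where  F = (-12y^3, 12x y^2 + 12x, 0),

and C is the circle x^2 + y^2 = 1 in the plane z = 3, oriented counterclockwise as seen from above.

Let S be the flat disk x^2 + y^2 ≤ 1 in the plane z = 3, with upward unit normal n̂ = ẑ. By Stokes' theorem,

    ∮_C F · dr = ∬_S (∇ × F) · n̂ dS = ∬_D (curl F)_z dA,

where D is the disk x^2 + y^2 ≤ 1.

Compute the curl of F = (-12y^3, 12x y^2 + 12x, 0):
    (∇ × F)_x = ∂F_z/∂y - ∂F_y/∂z = 0,
    (∇ × F)_y = ∂F_x/∂z - ∂F_z/∂x = 0,
    (∇ × F)_z = ∂F_y/∂x - ∂F_x/∂y = 48y^2 + 12.

On z = 3, (curl F)_z = 48y^2 + 12.

Convert to polar (x = r cos θ, y = r sin θ, dA = r dr dθ); the integrand becomes 48r^2sin(θ)^2 + 12, so

    ∬_D (curl F)_z dA = ∫_0^{2π} ∫_0^{1} (48r^2sin(θ)^2 + 12) · r dr dθ.

Inner (r from 0 to 1): 12 - 6cos(2θ).
Outer (θ from 0 to 2π): 24π.

Therefore ∮_C F · dr = 24π.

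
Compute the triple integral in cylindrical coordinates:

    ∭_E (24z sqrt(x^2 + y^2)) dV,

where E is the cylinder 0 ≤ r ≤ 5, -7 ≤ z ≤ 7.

In cylindrical coordinates, x = r cos(θ), y = r sin(θ), z = z, and dV = r dr dθ dz.

The integrand becomes 24r z, so

    ∭_E (24z sqrt(x^2 + y^2)) dV = ∫_{0}^{2π} ∫_{0}^{5} ∫_{-7}^{7} (24r z) · r dz dr dθ.

Inner (z): 0.
Middle (r from 0 to 5): 0.
Outer (θ): 0.

Therefore the triple integral equals 0.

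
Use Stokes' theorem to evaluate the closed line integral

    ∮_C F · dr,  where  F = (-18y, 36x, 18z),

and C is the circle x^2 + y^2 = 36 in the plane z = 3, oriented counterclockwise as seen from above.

Let S be the flat disk x^2 + y^2 ≤ 36 in the plane z = 3, with upward unit normal n̂ = ẑ. By Stokes' theorem,

    ∮_C F · dr = ∬_S (∇ × F) · n̂ dS = ∬_D (curl F)_z dA,

where D is the disk x^2 + y^2 ≤ 36.

Compute the curl of F = (-18y, 36x, 18z):
    (∇ × F)_x = ∂F_z/∂y - ∂F_y/∂z = 0,
    (∇ × F)_y = ∂F_x/∂z - ∂F_z/∂x = 0,
    (∇ × F)_z = ∂F_y/∂x - ∂F_x/∂y = 54.

On z = 3, (curl F)_z = 54.

Convert to polar (x = r cos θ, y = r sin θ, dA = r dr dθ); the integrand becomes 54, so

    ∬_D (curl F)_z dA = ∫_0^{2π} ∫_0^{6} (54) · r dr dθ.

Inner (r from 0 to 6): 972.
Outer (θ from 0 to 2π): 1944π.

Therefore ∮_C F · dr = 1944π.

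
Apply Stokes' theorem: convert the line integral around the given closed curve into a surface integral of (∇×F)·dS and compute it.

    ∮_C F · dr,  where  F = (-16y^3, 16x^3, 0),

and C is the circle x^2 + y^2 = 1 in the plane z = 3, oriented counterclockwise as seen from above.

Let S be the flat disk x^2 + y^2 ≤ 1 in the plane z = 3, with upward unit normal n̂ = ẑ. By Stokes' theorem,

    ∮_C F · dr = ∬_S (∇ × F) · n̂ dS = ∬_D (curl F)_z dA,

where D is the disk x^2 + y^2 ≤ 1.

Compute the curl of F = (-16y^3, 16x^3, 0):
    (∇ × F)_x = ∂F_z/∂y - ∂F_y/∂z = 0,
    (∇ × F)_y = ∂F_x/∂z - ∂F_z/∂x = 0,
    (∇ × F)_z = ∂F_y/∂x - ∂F_x/∂y = 48x^2 + 48y^2.

On z = 3, (curl F)_z = 48x^2 + 48y^2.

Convert to polar (x = r cos θ, y = r sin θ, dA = r dr dθ); the integrand becomes 48r^2, so

    ∬_D (curl F)_z dA = ∫_0^{2π} ∫_0^{1} (48r^2) · r dr dθ.

Inner (r from 0 to 1): 12.
Outer (θ from 0 to 2π): 24π.

Therefore ∮_C F · dr = 24π.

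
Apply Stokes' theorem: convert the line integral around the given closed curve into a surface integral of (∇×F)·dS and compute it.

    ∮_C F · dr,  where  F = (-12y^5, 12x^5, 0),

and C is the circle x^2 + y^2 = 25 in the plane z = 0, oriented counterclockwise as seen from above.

Let S be the flat disk x^2 + y^2 ≤ 25 in the plane z = 0, with upward unit normal n̂ = ẑ. By Stokes' theorem,

    ∮_C F · dr = ∬_S (∇ × F) · n̂ dS = ∬_D (curl F)_z dA,

where D is the disk x^2 + y^2 ≤ 25.

Compute the curl of F = (-12y^5, 12x^5, 0):
    (∇ × F)_x = ∂F_z/∂y - ∂F_y/∂z = 0,
    (∇ × F)_y = ∂F_x/∂z - ∂F_z/∂x = 0,
    (∇ × F)_z = ∂F_y/∂x - ∂F_x/∂y = 60x^4 + 60y^4.

On z = 0, (curl F)_z = 60x^4 + 60y^4.

Convert to polar (x = r cos θ, y = r sin θ, dA = r dr dθ); the integrand becomes 60r^4(sin(θ)^4 + cos(θ)^4), so

    ∬_D (curl F)_z dA = ∫_0^{2π} ∫_0^{5} (60r^4(sin(θ)^4 + cos(θ)^4)) · r dr dθ.

Inner (r from 0 to 5): 156250sin(θ)^4 + 156250cos(θ)^4.
Outer (θ from 0 to 2π): 234375π.

Therefore ∮_C F · dr = 234375π.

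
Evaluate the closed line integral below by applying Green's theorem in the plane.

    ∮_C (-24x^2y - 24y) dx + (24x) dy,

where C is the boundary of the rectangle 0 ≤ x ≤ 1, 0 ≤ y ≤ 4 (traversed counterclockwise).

Green's theorem converts the closed line integral into a double integral over the enclosed region D:

    ∮_C P dx + Q dy = ∬_D (∂Q/∂x - ∂P/∂y) dA.

Here P = -24x^2y - 24y, Q = 24x, so

    ∂Q/∂x = 24,    ∂P/∂y = -24x^2 - 24,
    ∂Q/∂x - ∂P/∂y = 24x^2 + 48.

D is the region 0 ≤ x ≤ 1, 0 ≤ y ≤ 4. Evaluating the double integral:

    ∬_D (24x^2 + 48) dA = ∫_0^{1} ∫_0^{4} (24x^2 + 48) dy dx.

Inner (y from 0 to 4): 96x^2 + 192.
Outer (x from 0 to 1): 224.

Therefore ∮_C P dx + Q dy = 224.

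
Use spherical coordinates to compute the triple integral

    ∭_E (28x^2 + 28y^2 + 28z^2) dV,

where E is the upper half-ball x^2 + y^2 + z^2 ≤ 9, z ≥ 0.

In spherical coordinates, x = ρ sin(φ) cos(θ), y = ρ sin(φ) sin(θ), z = ρ cos(φ), and dV = ρ^2 sin(φ) dρ dφ dθ.

The integrand becomes 28ρ^2, so

    ∭_E (28x^2 + 28y^2 + 28z^2) dV = ∫_{0}^{2π} ∫_{0}^{π/2} ∫_{0}^{3} (28ρ^2) · ρ^2 sin(φ) dρ dφ dθ.

Inner (ρ): 6804sin(φ)/5.
Middle (φ): 6804/5.
Outer (θ): 13608π/5.

Therefore the triple integral equals 13608π/5.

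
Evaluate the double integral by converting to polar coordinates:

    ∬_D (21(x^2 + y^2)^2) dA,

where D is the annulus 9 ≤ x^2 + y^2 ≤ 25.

The region D is 3 ≤ r ≤ 5, 0 ≤ θ ≤ 2π in polar coordinates, where x = r cos(θ), y = r sin(θ), and dA = r dr dθ.

Under the substitution, the integrand becomes 21r^4, so

    ∬_D (21(x^2 + y^2)^2) dA = ∫_{0}^{2π} ∫_{3}^{5} (21r^4) · r dr dθ.

Inner integral (in r): ∫_{3}^{5} (21r^4) · r dr = 52136.

Outer integral (in θ): ∫_{0}^{2π} (52136) dθ = 104272π.

Therefore ∬_D (21(x^2 + y^2)^2) dA = 104272π.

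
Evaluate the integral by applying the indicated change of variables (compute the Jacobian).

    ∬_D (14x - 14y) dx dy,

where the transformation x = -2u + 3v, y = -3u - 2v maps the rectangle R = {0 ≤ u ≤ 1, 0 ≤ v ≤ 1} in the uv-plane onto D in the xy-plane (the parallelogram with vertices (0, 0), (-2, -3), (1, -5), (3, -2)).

Compute the Jacobian determinant of (x, y) with respect to (u, v):

    ∂(x,y)/∂(u,v) = | -2  3 | = (-2)(-2) - (3)(-3) = 13.
                   | -3  -2 |

Its absolute value is |J| = 13 (the area scaling factor).

Substituting x = -2u + 3v, y = -3u - 2v into the integrand,

    14x - 14y → 14u + 70v,

so the integral becomes

    ∬_R (14u + 70v) · |J| du dv = ∫_0^1 ∫_0^1 (182u + 910v) dv du.

Inner (v): 182u + 455.
Outer (u): 546.

Therefore ∬_D (14x - 14y) dx dy = 546.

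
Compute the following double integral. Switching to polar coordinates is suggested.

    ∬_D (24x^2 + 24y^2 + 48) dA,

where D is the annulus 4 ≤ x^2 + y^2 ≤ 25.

The region D is 2 ≤ r ≤ 5, 0 ≤ θ ≤ 2π in polar coordinates, where x = r cos(θ), y = r sin(θ), and dA = r dr dθ.

Under the substitution, the integrand becomes 24r^2 + 48, so

    ∬_D (24x^2 + 24y^2 + 48) dA = ∫_{0}^{2π} ∫_{2}^{5} (24r^2 + 48) · r dr dθ.

Inner integral (in r): ∫_{2}^{5} (24r^2 + 48) · r dr = 4158.

Outer integral (in θ): ∫_{0}^{2π} (4158) dθ = 8316π.

Therefore ∬_D (24x^2 + 24y^2 + 48) dA = 8316π.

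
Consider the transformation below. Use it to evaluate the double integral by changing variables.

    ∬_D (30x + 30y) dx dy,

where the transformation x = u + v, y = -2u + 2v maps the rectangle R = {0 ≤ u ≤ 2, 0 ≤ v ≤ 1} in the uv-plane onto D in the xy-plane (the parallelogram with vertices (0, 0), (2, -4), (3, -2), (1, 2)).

Compute the Jacobian determinant of (x, y) with respect to (u, v):

    ∂(x,y)/∂(u,v) = | 1  1 | = (1)(2) - (1)(-2) = 4.
                   | -2  2 |

Its absolute value is |J| = 4 (the area scaling factor).

Substituting x = u + v, y = -2u + 2v into the integrand,

    30x + 30y → -30u + 90v,

so the integral becomes

    ∬_R (-30u + 90v) · |J| du dv = ∫_0^2 ∫_0^1 (-120u + 360v) dv du.

Inner (v): 180 - 120u.
Outer (u): 120.

Therefore ∬_D (30x + 30y) dx dy = 120.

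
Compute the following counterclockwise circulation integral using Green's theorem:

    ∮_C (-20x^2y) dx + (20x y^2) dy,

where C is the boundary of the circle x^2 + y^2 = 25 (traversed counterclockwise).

Green's theorem converts the closed line integral into a double integral over the enclosed region D:

    ∮_C P dx + Q dy = ∬_D (∂Q/∂x - ∂P/∂y) dA.

Here P = -20x^2y, Q = 20x y^2, so

    ∂Q/∂x = 20y^2,    ∂P/∂y = -20x^2,
    ∂Q/∂x - ∂P/∂y = 20x^2 + 20y^2.

D is the region x^2 + y^2 ≤ 25. Evaluating the double integral:

In polar coordinates (x = r cos θ, y = r sin θ, dA = r dr dθ) the integrand becomes 20r^2, so

    ∬_D (20x^2 + 20y^2) dA = ∫_0^{2π} ∫_0^{5} (20r^2) · r dr dθ.

Inner (r from 0 to 5): 3125.
Outer (θ from 0 to 2π): 6250π.

Therefore ∮_C P dx + Q dy = 6250π.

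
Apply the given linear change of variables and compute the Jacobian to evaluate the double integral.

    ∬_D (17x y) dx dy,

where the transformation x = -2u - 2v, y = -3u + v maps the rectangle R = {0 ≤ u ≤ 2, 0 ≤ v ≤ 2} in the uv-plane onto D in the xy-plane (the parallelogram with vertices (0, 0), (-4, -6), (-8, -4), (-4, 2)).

Compute the Jacobian determinant of (x, y) with respect to (u, v):

    ∂(x,y)/∂(u,v) = | -2  -2 | = (-2)(1) - (-2)(-3) = -8.
                   | -3  1 |

Its absolute value is |J| = 8 (the area scaling factor).

Substituting x = -2u - 2v, y = -3u + v into the integrand,

    17x y → 102u^2 + 68u v - 34v^2,

so the integral becomes

    ∬_R (102u^2 + 68u v - 34v^2) · |J| du dv = ∫_0^2 ∫_0^2 (816u^2 + 544u v - 272v^2) dv du.

Inner (v): 1632u^2 + 1088u - 2176/3.
Outer (u): 15232/3.

Therefore ∬_D (17x y) dx dy = 15232/3.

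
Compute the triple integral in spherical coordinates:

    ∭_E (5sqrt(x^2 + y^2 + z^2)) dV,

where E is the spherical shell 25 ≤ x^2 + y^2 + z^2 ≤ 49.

In spherical coordinates, x = ρ sin(φ) cos(θ), y = ρ sin(φ) sin(θ), z = ρ cos(φ), and dV = ρ^2 sin(φ) dρ dφ dθ.

The integrand becomes 5ρ, so

    ∭_E (5sqrt(x^2 + y^2 + z^2)) dV = ∫_{0}^{2π} ∫_{0}^{π} ∫_{5}^{7} (5ρ) · ρ^2 sin(φ) dρ dφ dθ.

Inner (ρ): 2220sin(φ).
Middle (φ): 4440.
Outer (θ): 8880π.

Therefore the triple integral equals 8880π.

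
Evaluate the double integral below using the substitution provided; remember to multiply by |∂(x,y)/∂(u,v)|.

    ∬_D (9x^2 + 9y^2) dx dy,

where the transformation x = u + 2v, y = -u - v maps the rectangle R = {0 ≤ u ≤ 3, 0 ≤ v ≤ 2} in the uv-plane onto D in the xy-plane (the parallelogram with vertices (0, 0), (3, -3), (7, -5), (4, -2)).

Compute the Jacobian determinant of (x, y) with respect to (u, v):

    ∂(x,y)/∂(u,v) = | 1  2 | = (1)(-1) - (2)(-1) = 1.
                   | -1  -1 |

Its absolute value is |J| = 1 (the area scaling factor).

Substituting x = u + 2v, y = -u - v into the integrand,

    9x^2 + 9y^2 → 18u^2 + 54u v + 45v^2,

so the integral becomes

    ∬_R (18u^2 + 54u v + 45v^2) · |J| du dv = ∫_0^3 ∫_0^2 (18u^2 + 54u v + 45v^2) dv du.

Inner (v): 36u^2 + 108u + 120.
Outer (u): 1170.

Therefore ∬_D (9x^2 + 9y^2) dx dy = 1170.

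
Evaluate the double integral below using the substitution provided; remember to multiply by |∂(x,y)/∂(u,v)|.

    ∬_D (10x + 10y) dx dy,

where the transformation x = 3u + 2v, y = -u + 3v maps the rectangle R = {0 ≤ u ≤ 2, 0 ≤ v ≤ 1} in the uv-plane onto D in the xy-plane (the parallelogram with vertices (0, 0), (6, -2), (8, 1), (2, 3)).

Compute the Jacobian determinant of (x, y) with respect to (u, v):

    ∂(x,y)/∂(u,v) = | 3  2 | = (3)(3) - (2)(-1) = 11.
                   | -1  3 |

Its absolute value is |J| = 11 (the area scaling factor).

Substituting x = 3u + 2v, y = -u + 3v into the integrand,

    10x + 10y → 20u + 50v,

so the integral becomes

    ∬_R (20u + 50v) · |J| du dv = ∫_0^2 ∫_0^1 (220u + 550v) dv du.

Inner (v): 220u + 275.
Outer (u): 990.

Therefore ∬_D (10x + 10y) dx dy = 990.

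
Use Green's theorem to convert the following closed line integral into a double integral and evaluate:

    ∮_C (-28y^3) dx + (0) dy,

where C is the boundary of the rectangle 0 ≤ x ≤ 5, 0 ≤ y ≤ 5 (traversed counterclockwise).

Green's theorem converts the closed line integral into a double integral over the enclosed region D:

    ∮_C P dx + Q dy = ∬_D (∂Q/∂x - ∂P/∂y) dA.

Here P = -28y^3, Q = 0, so

    ∂Q/∂x = 0,    ∂P/∂y = -84y^2,
    ∂Q/∂x - ∂P/∂y = 84y^2.

D is the region 0 ≤ x ≤ 5, 0 ≤ y ≤ 5. Evaluating the double integral:

    ∬_D (84y^2) dA = ∫_0^{5} ∫_0^{5} (84y^2) dy dx.

Inner (y from 0 to 5): 3500.
Outer (x from 0 to 5): 17500.

Therefore ∮_C P dx + Q dy = 17500.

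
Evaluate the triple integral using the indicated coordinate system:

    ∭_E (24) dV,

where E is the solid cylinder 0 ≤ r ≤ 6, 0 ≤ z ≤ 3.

In cylindrical coordinates, x = r cos(θ), y = r sin(θ), z = z, and dV = r dr dθ dz.

The integrand becomes 24, so

    ∭_E (24) dV = ∫_{0}^{2π} ∫_{0}^{6} ∫_{0}^{3} (24) · r dz dr dθ.

Inner (z): 72r.
Middle (r from 0 to 6): 1296.
Outer (θ): 2592π.

Therefore the triple integral equals 2592π.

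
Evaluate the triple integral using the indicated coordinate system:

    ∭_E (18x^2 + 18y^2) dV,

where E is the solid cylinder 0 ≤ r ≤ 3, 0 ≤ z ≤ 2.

In cylindrical coordinates, x = r cos(θ), y = r sin(θ), z = z, and dV = r dr dθ dz.

The integrand becomes 18r^2, so

    ∭_E (18x^2 + 18y^2) dV = ∫_{0}^{2π} ∫_{0}^{3} ∫_{0}^{2} (18r^2) · r dz dr dθ.

Inner (z): 36r^3.
Middle (r from 0 to 3): 729.
Outer (θ): 1458π.

Therefore the triple integral equals 1458π.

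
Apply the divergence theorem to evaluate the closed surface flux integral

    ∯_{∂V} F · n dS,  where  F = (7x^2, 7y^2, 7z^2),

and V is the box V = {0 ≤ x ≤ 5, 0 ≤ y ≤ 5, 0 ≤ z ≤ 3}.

By the divergence theorem,

    ∯_{∂V} F · n dS = ∭_V (∇ · F) dV.

Compute the divergence:
    ∇ · F = ∂F_x/∂x + ∂F_y/∂y + ∂F_z/∂z = 14x + 14y + 14z.

V is a rectangular box, so dV = dx dy dz with 0 ≤ x ≤ 5, 0 ≤ y ≤ 5, 0 ≤ z ≤ 3.

Integrate (14x + 14y + 14z) over V as an iterated integral:

    ∭_V (∇·F) dV = ∫_0^{5} ∫_0^{5} ∫_0^{3} (14x + 14y + 14z) dz dy dx.

Inner (z from 0 to 3): 42x + 42y + 63.
Middle (y from 0 to 5): 210x + 840.
Outer (x from 0 to 5): 6825.

Therefore ∯_{∂V} F · n dS = 6825.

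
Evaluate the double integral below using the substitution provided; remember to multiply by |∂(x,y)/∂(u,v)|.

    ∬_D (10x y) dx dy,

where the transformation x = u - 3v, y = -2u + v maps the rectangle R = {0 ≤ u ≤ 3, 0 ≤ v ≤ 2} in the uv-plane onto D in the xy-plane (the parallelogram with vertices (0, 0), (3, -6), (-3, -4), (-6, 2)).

Compute the Jacobian determinant of (x, y) with respect to (u, v):

    ∂(x,y)/∂(u,v) = | 1  -3 | = (1)(1) - (-3)(-2) = -5.
                   | -2  1 |

Its absolute value is |J| = 5 (the area scaling factor).

Substituting x = u - 3v, y = -2u + v into the integrand,

    10x y → -20u^2 + 70u v - 30v^2,

so the integral becomes

    ∬_R (-20u^2 + 70u v - 30v^2) · |J| du dv = ∫_0^3 ∫_0^2 (-100u^2 + 350u v - 150v^2) dv du.

Inner (v): -200u^2 + 700u - 400.
Outer (u): 150.

Therefore ∬_D (10x y) dx dy = 150.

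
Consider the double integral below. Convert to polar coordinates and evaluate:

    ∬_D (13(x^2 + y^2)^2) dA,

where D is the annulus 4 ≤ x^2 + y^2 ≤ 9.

The region D is 2 ≤ r ≤ 3, 0 ≤ θ ≤ 2π in polar coordinates, where x = r cos(θ), y = r sin(θ), and dA = r dr dθ.

Under the substitution, the integrand becomes 13r^4, so

    ∬_D (13(x^2 + y^2)^2) dA = ∫_{0}^{2π} ∫_{2}^{3} (13r^4) · r dr dθ.

Inner integral (in r): ∫_{2}^{3} (13r^4) · r dr = 8645/6.

Outer integral (in θ): ∫_{0}^{2π} (8645/6) dθ = 8645π/3.

Therefore ∬_D (13(x^2 + y^2)^2) dA = 8645π/3.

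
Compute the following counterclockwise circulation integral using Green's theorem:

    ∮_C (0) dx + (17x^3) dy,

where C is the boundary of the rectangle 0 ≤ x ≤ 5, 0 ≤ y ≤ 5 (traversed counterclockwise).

Green's theorem converts the closed line integral into a double integral over the enclosed region D:

    ∮_C P dx + Q dy = ∬_D (∂Q/∂x - ∂P/∂y) dA.

Here P = 0, Q = 17x^3, so

    ∂Q/∂x = 51x^2,    ∂P/∂y = 0,
    ∂Q/∂x - ∂P/∂y = 51x^2.

D is the region 0 ≤ x ≤ 5, 0 ≤ y ≤ 5. Evaluating the double integral:

    ∬_D (51x^2) dA = ∫_0^{5} ∫_0^{5} (51x^2) dy dx.

Inner (y from 0 to 5): 255x^2.
Outer (x from 0 to 5): 10625.

Therefore ∮_C P dx + Q dy = 10625.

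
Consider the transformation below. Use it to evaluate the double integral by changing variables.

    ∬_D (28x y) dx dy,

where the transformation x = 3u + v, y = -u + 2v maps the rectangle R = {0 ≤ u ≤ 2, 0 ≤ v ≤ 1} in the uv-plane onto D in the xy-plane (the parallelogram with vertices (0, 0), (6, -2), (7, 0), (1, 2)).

Compute the Jacobian determinant of (x, y) with respect to (u, v):

    ∂(x,y)/∂(u,v) = | 3  1 | = (3)(2) - (1)(-1) = 7.
                   | -1  2 |

Its absolute value is |J| = 7 (the area scaling factor).

Substituting x = 3u + v, y = -u + 2v into the integrand,

    28x y → -84u^2 + 140u v + 56v^2,

so the integral becomes

    ∬_R (-84u^2 + 140u v + 56v^2) · |J| du dv = ∫_0^2 ∫_0^1 (-588u^2 + 980u v + 392v^2) dv du.

Inner (v): -588u^2 + 490u + 392/3.
Outer (u): -980/3.

Therefore ∬_D (28x y) dx dy = -980/3.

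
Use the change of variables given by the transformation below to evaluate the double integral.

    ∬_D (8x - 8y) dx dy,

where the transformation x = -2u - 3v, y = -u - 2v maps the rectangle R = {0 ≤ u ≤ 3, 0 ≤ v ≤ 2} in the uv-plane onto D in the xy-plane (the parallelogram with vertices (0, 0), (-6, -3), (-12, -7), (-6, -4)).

Compute the Jacobian determinant of (x, y) with respect to (u, v):

    ∂(x,y)/∂(u,v) = | -2  -3 | = (-2)(-2) - (-3)(-1) = 1.
                   | -1  -2 |

Its absolute value is |J| = 1 (the area scaling factor).

Substituting x = -2u - 3v, y = -u - 2v into the integrand,

    8x - 8y → -8u - 8v,

so the integral becomes

    ∬_R (-8u - 8v) · |J| du dv = ∫_0^3 ∫_0^2 (-8u - 8v) dv du.

Inner (v): -16u - 16.
Outer (u): -120.

Therefore ∬_D (8x - 8y) dx dy = -120.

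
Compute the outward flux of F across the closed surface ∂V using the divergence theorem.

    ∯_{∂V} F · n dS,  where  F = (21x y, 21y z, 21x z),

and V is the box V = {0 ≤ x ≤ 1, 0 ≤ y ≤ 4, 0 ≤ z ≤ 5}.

By the divergence theorem,

    ∯_{∂V} F · n dS = ∭_V (∇ · F) dV.

Compute the divergence:
    ∇ · F = ∂F_x/∂x + ∂F_y/∂y + ∂F_z/∂z = 21y + 21z + 21x = 21x + 21y + 21z.

V is a rectangular box, so dV = dx dy dz with 0 ≤ x ≤ 1, 0 ≤ y ≤ 4, 0 ≤ z ≤ 5.

Integrate (21x + 21y + 21z) over V as an iterated integral:

    ∭_V (∇·F) dV = ∫_0^{1} ∫_0^{4} ∫_0^{5} (21x + 21y + 21z) dz dy dx.

Inner (z from 0 to 5): 105x + 105y + 525/2.
Middle (y from 0 to 4): 420x + 1890.
Outer (x from 0 to 1): 2100.

Therefore ∯_{∂V} F · n dS = 2100.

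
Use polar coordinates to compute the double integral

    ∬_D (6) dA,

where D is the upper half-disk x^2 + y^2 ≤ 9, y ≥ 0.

The region D is 0 ≤ r ≤ 3, 0 ≤ θ ≤ π in polar coordinates, where x = r cos(θ), y = r sin(θ), and dA = r dr dθ.

Under the substitution, the integrand becomes 6, so

    ∬_D (6) dA = ∫_{0}^{π} ∫_{0}^{3} (6) · r dr dθ.

Inner integral (in r): ∫_{0}^{3} (6) · r dr = 27.

Outer integral (in θ): ∫_{0}^{π} (27) dθ = 27π.

Therefore ∬_D (6) dA = 27π.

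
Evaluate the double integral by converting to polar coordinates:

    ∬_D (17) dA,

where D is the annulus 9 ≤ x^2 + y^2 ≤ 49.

The region D is 3 ≤ r ≤ 7, 0 ≤ θ ≤ 2π in polar coordinates, where x = r cos(θ), y = r sin(θ), and dA = r dr dθ.

Under the substitution, the integrand becomes 17, so

    ∬_D (17) dA = ∫_{0}^{2π} ∫_{3}^{7} (17) · r dr dθ.

Inner integral (in r): ∫_{3}^{7} (17) · r dr = 340.

Outer integral (in θ): ∫_{0}^{2π} (340) dθ = 680π.

Therefore ∬_D (17) dA = 680π.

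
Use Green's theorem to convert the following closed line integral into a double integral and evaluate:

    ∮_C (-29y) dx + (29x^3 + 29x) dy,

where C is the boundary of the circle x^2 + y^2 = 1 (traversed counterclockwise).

Green's theorem converts the closed line integral into a double integral over the enclosed region D:

    ∮_C P dx + Q dy = ∬_D (∂Q/∂x - ∂P/∂y) dA.

Here P = -29y, Q = 29x^3 + 29x, so

    ∂Q/∂x = 87x^2 + 29,    ∂P/∂y = -29,
    ∂Q/∂x - ∂P/∂y = 87x^2 + 58.

D is the region x^2 + y^2 ≤ 1. Evaluating the double integral:

In polar coordinates (x = r cos θ, y = r sin θ, dA = r dr dθ) the integrand becomes 87r^2cos(θ)^2 + 58, so

    ∬_D (87x^2 + 58) dA = ∫_0^{2π} ∫_0^{1} (87r^2cos(θ)^2 + 58) · r dr dθ.

Inner (r from 0 to 1): 87cos(θ)^2/4 + 29.
Outer (θ from 0 to 2π): 319π/4.

Therefore ∮_C P dx + Q dy = 319π/4.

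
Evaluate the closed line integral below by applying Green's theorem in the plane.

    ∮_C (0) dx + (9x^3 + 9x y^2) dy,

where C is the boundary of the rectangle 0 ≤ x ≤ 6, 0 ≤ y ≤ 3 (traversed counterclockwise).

Green's theorem converts the closed line integral into a double integral over the enclosed region D:

    ∮_C P dx + Q dy = ∬_D (∂Q/∂x - ∂P/∂y) dA.

Here P = 0, Q = 9x^3 + 9x y^2, so

    ∂Q/∂x = 27x^2 + 9y^2,    ∂P/∂y = 0,
    ∂Q/∂x - ∂P/∂y = 27x^2 + 9y^2.

D is the region 0 ≤ x ≤ 6, 0 ≤ y ≤ 3. Evaluating the double integral:

    ∬_D (27x^2 + 9y^2) dA = ∫_0^{6} ∫_0^{3} (27x^2 + 9y^2) dy dx.

Inner (y from 0 to 3): 81x^2 + 81.
Outer (x from 0 to 6): 6318.

Therefore ∮_C P dx + Q dy = 6318.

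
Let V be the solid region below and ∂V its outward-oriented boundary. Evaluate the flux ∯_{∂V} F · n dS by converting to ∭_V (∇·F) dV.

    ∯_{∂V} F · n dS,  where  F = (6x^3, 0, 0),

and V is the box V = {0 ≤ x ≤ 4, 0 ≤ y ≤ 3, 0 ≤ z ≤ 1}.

By the divergence theorem,

    ∯_{∂V} F · n dS = ∭_V (∇ · F) dV.

Compute the divergence:
    ∇ · F = ∂F_x/∂x + ∂F_y/∂y + ∂F_z/∂z = 18x^2 + 0 + 0 = 18x^2.

V is a rectangular box, so dV = dx dy dz with 0 ≤ x ≤ 4, 0 ≤ y ≤ 3, 0 ≤ z ≤ 1.

Integrate (18x^2) over V as an iterated integral:

    ∭_V (∇·F) dV = ∫_0^{4} ∫_0^{3} ∫_0^{1} (18x^2) dz dy dx.

Inner (z from 0 to 1): 18x^2.
Middle (y from 0 to 3): 54x^2.
Outer (x from 0 to 4): 1152.

Therefore ∯_{∂V} F · n dS = 1152.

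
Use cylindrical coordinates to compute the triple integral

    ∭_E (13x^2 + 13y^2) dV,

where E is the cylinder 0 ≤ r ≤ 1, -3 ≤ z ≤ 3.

In cylindrical coordinates, x = r cos(θ), y = r sin(θ), z = z, and dV = r dr dθ dz.

The integrand becomes 13r^2, so

    ∭_E (13x^2 + 13y^2) dV = ∫_{0}^{2π} ∫_{0}^{1} ∫_{-3}^{3} (13r^2) · r dz dr dθ.

Inner (z): 78r^3.
Middle (r from 0 to 1): 39/2.
Outer (θ): 39π.

Therefore the triple integral equals 39π.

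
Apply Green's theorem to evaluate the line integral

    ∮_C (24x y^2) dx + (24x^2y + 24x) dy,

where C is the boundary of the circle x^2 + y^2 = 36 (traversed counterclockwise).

Green's theorem converts the closed line integral into a double integral over the enclosed region D:

    ∮_C P dx + Q dy = ∬_D (∂Q/∂x - ∂P/∂y) dA.

Here P = 24x y^2, Q = 24x^2y + 24x, so

    ∂Q/∂x = 48x y + 24,    ∂P/∂y = 48x y,
    ∂Q/∂x - ∂P/∂y = 24.

D is the region x^2 + y^2 ≤ 36. Evaluating the double integral:

In polar coordinates (x = r cos θ, y = r sin θ, dA = r dr dθ) the integrand becomes 24, so

    ∬_D (24) dA = ∫_0^{2π} ∫_0^{6} (24) · r dr dθ.

Inner (r from 0 to 6): 432.
Outer (θ from 0 to 2π): 864π.

Therefore ∮_C P dx + Q dy = 864π.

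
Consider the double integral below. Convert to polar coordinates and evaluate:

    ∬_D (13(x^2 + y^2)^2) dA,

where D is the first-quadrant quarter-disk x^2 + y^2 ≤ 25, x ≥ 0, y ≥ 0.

The region D is 0 ≤ r ≤ 5, 0 ≤ θ ≤ π/2 in polar coordinates, where x = r cos(θ), y = r sin(θ), and dA = r dr dθ.

Under the substitution, the integrand becomes 13r^4, so

    ∬_D (13(x^2 + y^2)^2) dA = ∫_{0}^{π/2} ∫_{0}^{5} (13r^4) · r dr dθ.

Inner integral (in r): ∫_{0}^{5} (13r^4) · r dr = 203125/6.

Outer integral (in θ): ∫_{0}^{π/2} (203125/6) dθ = 203125π/12.

Therefore ∬_D (13(x^2 + y^2)^2) dA = 203125π/12.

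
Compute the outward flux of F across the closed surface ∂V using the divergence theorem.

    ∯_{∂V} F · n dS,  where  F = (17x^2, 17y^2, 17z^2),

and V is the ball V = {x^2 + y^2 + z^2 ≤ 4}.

By the divergence theorem,

    ∯_{∂V} F · n dS = ∭_V (∇ · F) dV.

Compute the divergence:
    ∇ · F = ∂F_x/∂x + ∂F_y/∂y + ∂F_z/∂z = 34x + 34y + 34z.

In spherical coordinates, x = ρ sin(φ) cos(θ), y = ρ sin(φ) sin(θ), z = ρ cos(φ), dV = ρ^2 sin(φ) dρ dφ dθ, with 0 ≤ ρ ≤ 2, 0 ≤ φ ≤ π, 0 ≤ θ ≤ 2π.

The integrand, after substitution and multiplying by the volume element, becomes (34ρ (sqrt(2)sin(φ)sin(θ + π/4) + cos(φ))) · ρ^2 sin(φ), so

    ∭_V (∇·F) dV = ∫_0^{2π} ∫_0^{π} ∫_0^{2} (34ρ (sqrt(2)sin(φ)sin(θ + π/4) + cos(φ))) · ρ^2 sin(φ) dρ dφ dθ.

Inner (ρ from 0 to 2): 136(sqrt(2)sin(φ)sin(θ + π/4) + cos(φ))sin(φ).
Middle (φ from 0 to π): 68sqrt(2)π sin(θ + π/4).
Outer (θ from 0 to 2π): 0.

Therefore ∯_{∂V} F · n dS = 0.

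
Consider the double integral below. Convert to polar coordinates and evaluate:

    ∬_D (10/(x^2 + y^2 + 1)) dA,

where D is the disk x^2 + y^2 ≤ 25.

The region D is 0 ≤ r ≤ 5, 0 ≤ θ ≤ 2π in polar coordinates, where x = r cos(θ), y = r sin(θ), and dA = r dr dθ.

Under the substitution, the integrand becomes 10/(r^2 + 1), so

    ∬_D (10/(x^2 + y^2 + 1)) dA = ∫_{0}^{2π} ∫_{0}^{5} (10/(r^2 + 1)) · r dr dθ.

Inner integral (in r): ∫_{0}^{5} (10/(r^2 + 1)) · r dr = log(11881376).

Outer integral (in θ): ∫_{0}^{2π} (log(11881376)) dθ = 10π log(26).

Therefore ∬_D (10/(x^2 + y^2 + 1)) dA = 10π log(26).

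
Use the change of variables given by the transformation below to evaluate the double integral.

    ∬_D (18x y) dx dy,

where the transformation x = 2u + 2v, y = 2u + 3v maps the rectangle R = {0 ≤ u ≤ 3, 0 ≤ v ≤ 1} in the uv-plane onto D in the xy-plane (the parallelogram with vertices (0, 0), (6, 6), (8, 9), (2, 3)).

Compute the Jacobian determinant of (x, y) with respect to (u, v):

    ∂(x,y)/∂(u,v) = | 2  2 | = (2)(3) - (2)(2) = 2.
                   | 2  3 |

Its absolute value is |J| = 2 (the area scaling factor).

Substituting x = 2u + 2v, y = 2u + 3v into the integrand,

    18x y → 72u^2 + 180u v + 108v^2,

so the integral becomes

    ∬_R (72u^2 + 180u v + 108v^2) · |J| du dv = ∫_0^3 ∫_0^1 (144u^2 + 360u v + 216v^2) dv du.

Inner (v): 144u^2 + 180u + 72.
Outer (u): 2322.

Therefore ∬_D (18x y) dx dy = 2322.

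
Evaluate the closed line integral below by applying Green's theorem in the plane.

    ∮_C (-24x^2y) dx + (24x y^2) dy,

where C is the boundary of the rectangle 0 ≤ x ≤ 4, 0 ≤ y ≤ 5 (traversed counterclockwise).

Green's theorem converts the closed line integral into a double integral over the enclosed region D:

    ∮_C P dx + Q dy = ∬_D (∂Q/∂x - ∂P/∂y) dA.

Here P = -24x^2y, Q = 24x y^2, so

    ∂Q/∂x = 24y^2,    ∂P/∂y = -24x^2,
    ∂Q/∂x - ∂P/∂y = 24x^2 + 24y^2.

D is the region 0 ≤ x ≤ 4, 0 ≤ y ≤ 5. Evaluating the double integral:

    ∬_D (24x^2 + 24y^2) dA = ∫_0^{4} ∫_0^{5} (24x^2 + 24y^2) dy dx.

Inner (y from 0 to 5): 120x^2 + 1000.
Outer (x from 0 to 4): 6560.

Therefore ∮_C P dx + Q dy = 6560.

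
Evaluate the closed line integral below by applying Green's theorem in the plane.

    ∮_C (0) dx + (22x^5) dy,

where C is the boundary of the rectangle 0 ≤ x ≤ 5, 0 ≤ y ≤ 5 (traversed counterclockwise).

Green's theorem converts the closed line integral into a double integral over the enclosed region D:

    ∮_C P dx + Q dy = ∬_D (∂Q/∂x - ∂P/∂y) dA.

Here P = 0, Q = 22x^5, so

    ∂Q/∂x = 110x^4,    ∂P/∂y = 0,
    ∂Q/∂x - ∂P/∂y = 110x^4.

D is the region 0 ≤ x ≤ 5, 0 ≤ y ≤ 5. Evaluating the double integral:

    ∬_D (110x^4) dA = ∫_0^{5} ∫_0^{5} (110x^4) dy dx.

Inner (y from 0 to 5): 550x^4.
Outer (x from 0 to 5): 343750.

Therefore ∮_C P dx + Q dy = 343750.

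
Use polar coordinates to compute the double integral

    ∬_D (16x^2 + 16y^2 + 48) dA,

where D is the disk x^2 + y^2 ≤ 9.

The region D is 0 ≤ r ≤ 3, 0 ≤ θ ≤ 2π in polar coordinates, where x = r cos(θ), y = r sin(θ), and dA = r dr dθ.

Under the substitution, the integrand becomes 16r^2 + 48, so

    ∬_D (16x^2 + 16y^2 + 48) dA = ∫_{0}^{2π} ∫_{0}^{3} (16r^2 + 48) · r dr dθ.

Inner integral (in r): ∫_{0}^{3} (16r^2 + 48) · r dr = 540.

Outer integral (in θ): ∫_{0}^{2π} (540) dθ = 1080π.

Therefore ∬_D (16x^2 + 16y^2 + 48) dA = 1080π.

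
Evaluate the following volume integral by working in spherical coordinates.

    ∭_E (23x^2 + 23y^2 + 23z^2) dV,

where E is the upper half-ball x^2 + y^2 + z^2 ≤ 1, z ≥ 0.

In spherical coordinates, x = ρ sin(φ) cos(θ), y = ρ sin(φ) sin(θ), z = ρ cos(φ), and dV = ρ^2 sin(φ) dρ dφ dθ.

The integrand becomes 23ρ^2, so

    ∭_E (23x^2 + 23y^2 + 23z^2) dV = ∫_{0}^{2π} ∫_{0}^{π/2} ∫_{0}^{1} (23ρ^2) · ρ^2 sin(φ) dρ dφ dθ.

Inner (ρ): 23sin(φ)/5.
Middle (φ): 23/5.
Outer (θ): 46π/5.

Therefore the triple integral equals 46π/5.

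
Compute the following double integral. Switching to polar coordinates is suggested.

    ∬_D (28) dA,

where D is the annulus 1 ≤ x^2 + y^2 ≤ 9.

The region D is 1 ≤ r ≤ 3, 0 ≤ θ ≤ 2π in polar coordinates, where x = r cos(θ), y = r sin(θ), and dA = r dr dθ.

Under the substitution, the integrand becomes 28, so

    ∬_D (28) dA = ∫_{0}^{2π} ∫_{1}^{3} (28) · r dr dθ.

Inner integral (in r): ∫_{1}^{3} (28) · r dr = 112.

Outer integral (in θ): ∫_{0}^{2π} (112) dθ = 224π.

Therefore ∬_D (28) dA = 224π.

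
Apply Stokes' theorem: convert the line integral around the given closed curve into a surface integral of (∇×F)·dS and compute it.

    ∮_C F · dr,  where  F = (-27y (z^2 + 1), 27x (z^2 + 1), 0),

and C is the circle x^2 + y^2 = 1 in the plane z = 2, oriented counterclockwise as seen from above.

Let S be the flat disk x^2 + y^2 ≤ 1 in the plane z = 2, with upward unit normal n̂ = ẑ. By Stokes' theorem,

    ∮_C F · dr = ∬_S (∇ × F) · n̂ dS = ∬_D (curl F)_z dA,

where D is the disk x^2 + y^2 ≤ 1.

Compute the curl of F = (-27y (z^2 + 1), 27x (z^2 + 1), 0):
    (∇ × F)_x = ∂F_z/∂y - ∂F_y/∂z = -54x z,
    (∇ × F)_y = ∂F_x/∂z - ∂F_z/∂x = -54y z,
    (∇ × F)_z = ∂F_y/∂x - ∂F_x/∂y = 54z^2 + 54.

On z = 2, (curl F)_z = 270.

Convert to polar (x = r cos θ, y = r sin θ, dA = r dr dθ); the integrand becomes 270, so

    ∬_D (curl F)_z dA = ∫_0^{2π} ∫_0^{1} (270) · r dr dθ.

Inner (r from 0 to 1): 135.
Outer (θ from 0 to 2π): 270π.

Therefore ∮_C F · dr = 270π.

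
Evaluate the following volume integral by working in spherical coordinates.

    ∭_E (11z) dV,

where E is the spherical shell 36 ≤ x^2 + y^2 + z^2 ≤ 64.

In spherical coordinates, x = ρ sin(φ) cos(θ), y = ρ sin(φ) sin(θ), z = ρ cos(φ), and dV = ρ^2 sin(φ) dρ dφ dθ.

The integrand becomes 11ρ cos(φ), so

    ∭_E (11z) dV = ∫_{0}^{2π} ∫_{0}^{π} ∫_{6}^{8} (11ρ cos(φ)) · ρ^2 sin(φ) dρ dφ dθ.

Inner (ρ): 3850sin(2φ).
Middle (φ): 0.
Outer (θ): 0.

Therefore the triple integral equals 0.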